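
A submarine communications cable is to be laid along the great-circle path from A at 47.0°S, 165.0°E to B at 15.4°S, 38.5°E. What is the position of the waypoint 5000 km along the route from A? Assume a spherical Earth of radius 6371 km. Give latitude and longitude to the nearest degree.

From cos δ = sin φ₁ sin φ₂ + cos φ₁ cos φ₂ cos Δλ, the central angle is δ ≈ 1.769 rad (101.4°). The total great-circle distance is δ·R ≈ 1.769 × 6371 ≈ 11270 km, so the target fraction is f = 5000/11270 ≈ 0.444.
Interpolate at f ≈ 0.444 with slerp weights a = sin((1−f)δ)/sin δ ≈ 0.849, b = sin(fδ)/sin δ ≈ 0.721.
p = a·p₁ + b·p₂ ≈ (-0.016, 0.583, -0.813); φ = arcsin(p_z) ≈ -54.36°, λ = atan2(p_y, p_x) ≈ 91.55°.

≈ 54°S, 92°E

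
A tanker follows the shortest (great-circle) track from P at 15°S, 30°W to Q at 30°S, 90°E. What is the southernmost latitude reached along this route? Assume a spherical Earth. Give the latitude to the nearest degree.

≈ 41°S

The great circle lies in the plane with unit normal n̂ = (p₁ × p₂)/|p₁ × p₂|.
Here n̂_z ≈ +0.757; the vertex latitude is φ_max = arccos|n̂_z| ≈ 40.8°.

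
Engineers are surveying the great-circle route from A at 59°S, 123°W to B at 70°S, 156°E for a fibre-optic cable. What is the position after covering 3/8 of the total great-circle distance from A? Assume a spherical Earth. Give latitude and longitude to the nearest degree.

Write both endpoints as unit vectors p₁, p₂ with components (cos φ cos λ, cos φ sin λ, sin φ).
The central angle between the endpoints is δ = arccos(p₁·p₂) ≈ 0.586 rad (33.6°).
Interpolate at f = 3/8 with slerp weights a = sin((1−f)δ)/sin δ ≈ 0.648, b = sin(fδ)/sin δ ≈ 0.394.
p = a·p₁ + b·p₂ ≈ (-0.305, -0.225, -0.925); φ = arcsin(p_z) ≈ -67.74°, λ = atan2(p_y, p_x) ≈ -143.58°.

≈ 68°S, 144°W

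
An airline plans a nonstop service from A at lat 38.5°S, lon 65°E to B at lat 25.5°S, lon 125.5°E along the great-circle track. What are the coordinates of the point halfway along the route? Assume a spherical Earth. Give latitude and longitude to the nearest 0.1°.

Convert each endpoint to a unit vector on the sphere (x = cos φ cos λ, y = cos φ sin λ, z = sin φ).
The central angle between the endpoints is δ = arccos(p₁·p₂) ≈ 0.907 rad (52.0°).
Interpolate at f = 1/2 with slerp weights a = sin((1−f)δ)/sin δ ≈ 0.556, b = sin(fδ)/sin δ ≈ 0.556.
p = a·p₁ + b·p₂ ≈ (-0.108, 0.803, -0.586); φ = arcsin(p_z) ≈ -35.86°, λ = atan2(p_y, p_x) ≈ 97.63°.

≈ lat 35.9°S, lon 97.6°E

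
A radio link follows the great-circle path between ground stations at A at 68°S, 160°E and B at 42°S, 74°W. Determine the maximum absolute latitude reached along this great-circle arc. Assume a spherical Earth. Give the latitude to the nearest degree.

The great circle lies in the plane with unit normal n̂ = (p₁ × p₂)/|p₁ × p₂|.
Here n̂_z ≈ +0.253; the vertex latitude is φ_max = arccos|n̂_z| ≈ 75.3°.

≈ 75°S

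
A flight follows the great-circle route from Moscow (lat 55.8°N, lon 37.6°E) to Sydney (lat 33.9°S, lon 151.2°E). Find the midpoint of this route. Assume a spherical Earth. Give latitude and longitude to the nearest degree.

≈ lat 19°N, lon 111°E

From cos δ = sin φ₁ sin φ₂ + cos φ₁ cos φ₂ cos Δλ, the central angle is δ ≈ 2.276 rad (130.4°).
Interpolate at f = 1/2 with slerp weights a = sin((1−f)δ)/sin δ ≈ 1.192, b = sin(fδ)/sin δ ≈ 1.192.
p = a·p₁ + b·p₂ ≈ (-0.336, 0.885, 0.321); φ = arcsin(p_z) ≈ 18.73°, λ = atan2(p_y, p_x) ≈ 110.79°.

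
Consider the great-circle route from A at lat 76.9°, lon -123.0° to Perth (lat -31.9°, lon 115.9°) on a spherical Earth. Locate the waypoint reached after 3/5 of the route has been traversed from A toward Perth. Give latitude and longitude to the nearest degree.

≈ lat 18°, lon 128°

The haversine formula gives a central angle δ ≈ 2.232 rad (127.9°) between the endpoints.
Interpolate at f = 3/5 with slerp weights a = sin((1−f)δ)/sin δ ≈ 0.987, b = sin(fδ)/sin δ ≈ 1.233.
p = a·p₁ + b·p₂ ≈ (-0.579, 0.754, 0.309); φ = arcsin(p_z) ≈ 18.03°, λ = atan2(p_y, p_x) ≈ 127.52°.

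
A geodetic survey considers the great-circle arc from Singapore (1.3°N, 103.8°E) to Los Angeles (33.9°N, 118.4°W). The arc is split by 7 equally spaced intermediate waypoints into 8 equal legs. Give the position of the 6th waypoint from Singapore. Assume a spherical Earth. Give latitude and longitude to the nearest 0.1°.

From cos δ = sin φ₁ sin φ₂ + cos φ₁ cos φ₂ cos Δλ, the central angle is δ ≈ 2.217 rad (127.0°).
Interpolate at f = 6/8 with slerp weights a = sin((1−f)δ)/sin δ ≈ 0.659, b = sin(fδ)/sin δ ≈ 1.247.
p = a·p₁ + b·p₂ ≈ (-0.650, -0.271, 0.711); φ = arcsin(p_z) ≈ 45.28°, λ = atan2(p_y, p_x) ≈ -157.38°.

≈ 45.3°N, 157.4°W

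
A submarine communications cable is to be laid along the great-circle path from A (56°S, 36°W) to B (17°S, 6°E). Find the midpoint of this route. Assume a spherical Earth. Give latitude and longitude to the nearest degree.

Convert each endpoint to a unit vector on the sphere (x = cos φ cos λ, y = cos φ sin λ, z = sin φ).
The central angle between the endpoints is δ = arccos(p₁·p₂) ≈ 0.877 rad (50.2°).
Interpolate at f = 1/2 with slerp weights a = sin((1−f)δ)/sin δ ≈ 0.552, b = sin(fδ)/sin δ ≈ 0.552.
p = a·p₁ + b·p₂ ≈ (0.775, -0.126, -0.619); φ = arcsin(p_z) ≈ -38.26°, λ = atan2(p_y, p_x) ≈ -9.26°.

≈ (38°S, 9°W)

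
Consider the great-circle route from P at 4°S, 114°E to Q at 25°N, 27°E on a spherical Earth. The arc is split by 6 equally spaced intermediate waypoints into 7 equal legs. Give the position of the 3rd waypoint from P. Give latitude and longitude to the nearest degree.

≈ 12°N, 79°E

The haversine formula gives a central angle δ ≈ 1.553 rad (89.0°) between the endpoints.
Interpolate at f = 3/7 with slerp weights a = sin((1−f)δ)/sin δ ≈ 0.776, b = sin(fδ)/sin δ ≈ 0.618.
p = a·p₁ + b·p₂ ≈ (0.184, 0.961, 0.207); φ = arcsin(p_z) ≈ 11.94°, λ = atan2(p_y, p_x) ≈ 79.16°.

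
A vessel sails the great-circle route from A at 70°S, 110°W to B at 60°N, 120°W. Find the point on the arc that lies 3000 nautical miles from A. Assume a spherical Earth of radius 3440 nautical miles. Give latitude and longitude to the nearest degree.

≈ 20°S, 115°W

Convert each endpoint to a unit vector on the sphere (x = cos φ cos λ, y = cos φ sin λ, z = sin φ).
The central angle between the endpoints is δ = arccos(p₁·p₂) ≈ 2.272 rad (130.2°). The total great-circle distance is δ·R ≈ 2.272 × 3440 ≈ 7817 nmi, so the target fraction is f = 3000/7817 ≈ 0.384.
Interpolate at f ≈ 0.384 with slerp weights a = sin((1−f)δ)/sin δ ≈ 1.290, b = sin(fδ)/sin δ ≈ 1.002.
p = a·p₁ + b·p₂ ≈ (-0.402, -0.849, -0.344); φ = arcsin(p_z) ≈ -20.14°, λ = atan2(p_y, p_x) ≈ -115.32°.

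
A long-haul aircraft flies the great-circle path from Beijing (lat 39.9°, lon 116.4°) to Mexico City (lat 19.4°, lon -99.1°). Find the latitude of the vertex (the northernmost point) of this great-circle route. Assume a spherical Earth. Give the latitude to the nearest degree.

The great circle lies in the plane with unit normal n̂ = (p₁ × p₂)/|p₁ × p₂|.
Here n̂_z ≈ +0.453; the vertex latitude is φ_max = arccos|n̂_z| ≈ 63.0°.

≈ 63°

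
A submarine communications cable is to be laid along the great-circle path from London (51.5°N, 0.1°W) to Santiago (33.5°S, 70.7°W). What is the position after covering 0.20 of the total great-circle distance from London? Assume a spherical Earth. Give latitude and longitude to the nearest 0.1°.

≈ 36.9°N, 21.5°W

From cos δ = sin φ₁ sin φ₂ + cos φ₁ cos φ₂ cos Δλ, the central angle is δ ≈ 1.833 rad (105.0°).
Interpolate at f = 0.20 with slerp weights a = sin((1−f)δ)/sin δ ≈ 1.030, b = sin(fδ)/sin δ ≈ 0.371.
p = a·p₁ + b·p₂ ≈ (0.743, -0.293, 0.601); φ = arcsin(p_z) ≈ 36.95°, λ = atan2(p_y, p_x) ≈ -21.53°.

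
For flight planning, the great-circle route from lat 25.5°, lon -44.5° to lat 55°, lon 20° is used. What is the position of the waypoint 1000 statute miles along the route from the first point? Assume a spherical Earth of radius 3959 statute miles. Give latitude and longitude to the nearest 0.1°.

≈ lat 36.3°, lon -33.2°

Convert each endpoint to a unit vector on the sphere (x = cos φ cos λ, y = cos φ sin λ, z = sin φ).
The central angle between the endpoints is δ = arccos(p₁·p₂) ≈ 0.958 rad (54.9°). The total great-circle distance is δ·R ≈ 0.958 × 3959 ≈ 3791 mi, so the target fraction is f = 1000/3791 ≈ 0.264.
Interpolate at f ≈ 0.264 with slerp weights a = sin((1−f)δ)/sin δ ≈ 0.792, b = sin(fδ)/sin δ ≈ 0.306.
p = a·p₁ + b·p₂ ≈ (0.675, -0.441, 0.591); φ = arcsin(p_z) ≈ 36.26°, λ = atan2(p_y, p_x) ≈ -33.18°.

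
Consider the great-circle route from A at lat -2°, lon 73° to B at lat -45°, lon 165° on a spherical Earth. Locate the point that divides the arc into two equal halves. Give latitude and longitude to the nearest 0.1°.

Write both endpoints as unit vectors p₁, p₂ with components (cos φ cos λ, cos φ sin λ, sin φ).
The central angle between the endpoints is δ = arccos(p₁·p₂) ≈ 1.571 rad (90.0°).
Interpolate at f = 1/2 with slerp weights a = sin((1−f)δ)/sin δ ≈ 0.707, b = sin(fδ)/sin δ ≈ 0.707.
p = a·p₁ + b·p₂ ≈ (-0.276, 0.805, -0.525); φ = arcsin(p_z) ≈ -31.65°, λ = atan2(p_y, p_x) ≈ 108.94°.

≈ lat -31.6°, lon 108.9°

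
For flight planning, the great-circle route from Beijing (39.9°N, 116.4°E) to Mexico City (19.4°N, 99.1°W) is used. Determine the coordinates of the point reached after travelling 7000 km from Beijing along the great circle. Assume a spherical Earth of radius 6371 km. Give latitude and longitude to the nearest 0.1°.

Write both endpoints as unit vectors p₁, p₂ with components (cos φ cos λ, cos φ sin λ, sin φ).
The central angle between the endpoints is δ = arccos(p₁·p₂) ≈ 1.956 rad (112.1°). The total great-circle distance is δ·R ≈ 1.956 × 6371 ≈ 12464 km, so the target fraction is f = 7000/12464 ≈ 0.562.
Interpolate at f ≈ 0.562 with slerp weights a = sin((1−f)δ)/sin δ ≈ 0.816, b = sin(fδ)/sin δ ≈ 0.961.
p = a·p₁ + b·p₂ ≈ (-0.422, -0.334, 0.843); φ = arcsin(p_z) ≈ 57.44°, λ = atan2(p_y, p_x) ≈ -141.60°.

≈ 57.4°N, 141.6°W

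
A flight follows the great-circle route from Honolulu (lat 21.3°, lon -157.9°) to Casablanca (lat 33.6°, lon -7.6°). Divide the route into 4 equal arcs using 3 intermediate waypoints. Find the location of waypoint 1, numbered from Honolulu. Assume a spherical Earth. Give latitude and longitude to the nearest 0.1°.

≈ lat 46.2°, lon -138.4°

From cos δ = sin φ₁ sin φ₂ + cos φ₁ cos φ₂ cos Δλ, the central angle is δ ≈ 2.064 rad (118.2°).
Interpolate at f = 1/4 with slerp weights a = sin((1−f)δ)/sin δ ≈ 1.135, b = sin(fδ)/sin δ ≈ 0.560.
p = a·p₁ + b·p₂ ≈ (-0.517, -0.459, 0.722); φ = arcsin(p_z) ≈ 46.22°, λ = atan2(p_y, p_x) ≈ -138.39°.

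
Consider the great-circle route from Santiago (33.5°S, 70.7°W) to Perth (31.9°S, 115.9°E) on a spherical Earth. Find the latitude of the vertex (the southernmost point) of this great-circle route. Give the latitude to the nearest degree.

≈ 85°S

The great circle lies in the plane with unit normal n̂ = (p₁ × p₂)/|p₁ × p₂|.
Here n̂_z ≈ -0.089; the vertex latitude is φ_max = arccos|n̂_z| ≈ 84.9°.
Check via Clairaut: cos φ_max = |cos φ₁| · sin C = cos(33.5°)·sin(173.9°) ≈ 0.089, again giving ≈ 84.9°.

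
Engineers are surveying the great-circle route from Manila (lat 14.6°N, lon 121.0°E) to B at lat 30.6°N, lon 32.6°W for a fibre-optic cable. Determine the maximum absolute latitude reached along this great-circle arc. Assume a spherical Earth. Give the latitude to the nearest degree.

≈ 62°N

The great circle lies in the plane with unit normal n̂ = (p₁ × p₂)/|p₁ × p₂|.
Here n̂_z ≈ -0.471; the vertex latitude is φ_max = arccos|n̂_z| ≈ 61.9°.
Check via Clairaut: cos φ_max = |cos φ₁| · sin C = cos(14.6°)·sin(29.1°) ≈ 0.471, again giving ≈ 61.9°.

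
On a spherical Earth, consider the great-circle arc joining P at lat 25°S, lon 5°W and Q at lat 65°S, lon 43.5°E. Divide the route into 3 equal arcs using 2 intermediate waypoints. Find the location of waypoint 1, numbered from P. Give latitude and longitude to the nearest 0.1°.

≈ lat 40.1°S, lon 3.9°E

The haversine formula gives a central angle δ ≈ 0.880 rad (50.4°) between the endpoints.
Interpolate at f = 1/3 with slerp weights a = sin((1−f)δ)/sin δ ≈ 0.718, b = sin(fδ)/sin δ ≈ 0.375.
p = a·p₁ + b·p₂ ≈ (0.764, 0.052, -0.644); φ = arcsin(p_z) ≈ -40.06°, λ = atan2(p_y, p_x) ≈ 3.93°.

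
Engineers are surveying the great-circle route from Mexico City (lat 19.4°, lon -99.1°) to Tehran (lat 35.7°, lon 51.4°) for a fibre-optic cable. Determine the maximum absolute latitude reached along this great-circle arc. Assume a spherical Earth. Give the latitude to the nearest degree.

≈ 65°

The great circle lies in the plane with unit normal n̂ = (p₁ × p₂)/|p₁ × p₂|.
Here n̂_z ≈ +0.428; the vertex latitude is φ_max = arccos|n̂_z| ≈ 64.7°.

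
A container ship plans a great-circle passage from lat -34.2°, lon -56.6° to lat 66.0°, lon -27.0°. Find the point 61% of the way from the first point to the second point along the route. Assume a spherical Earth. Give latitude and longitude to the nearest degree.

≈ lat 27°, lon -45°

Write both endpoints as unit vectors p₁, p₂ with components (cos φ cos λ, cos φ sin λ, sin φ).
The central angle between the endpoints is δ = arccos(p₁·p₂) ≈ 1.794 rad (102.8°).
Interpolate at f = 0.61 with slerp weights a = sin((1−f)δ)/sin δ ≈ 0.660, b = sin(fδ)/sin δ ≈ 0.911.
p = a·p₁ + b·p₂ ≈ (0.631, -0.624, 0.461); φ = arcsin(p_z) ≈ 27.47°, λ = atan2(p_y, p_x) ≈ -44.70°.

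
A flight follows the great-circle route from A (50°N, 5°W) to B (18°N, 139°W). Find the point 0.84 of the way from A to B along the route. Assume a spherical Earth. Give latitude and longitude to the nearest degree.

≈ (32°N, 130°W)

Write both endpoints as unit vectors p₁, p₂ with components (cos φ cos λ, cos φ sin λ, sin φ).
The central angle between the endpoints is δ = arccos(p₁·p₂) ≈ 1.760 rad (100.8°).
Interpolate at f = 0.84 with slerp weights a = sin((1−f)δ)/sin δ ≈ 0.283, b = sin(fδ)/sin δ ≈ 1.014.
p = a·p₁ + b·p₂ ≈ (-0.547, -0.648, 0.530); φ = arcsin(p_z) ≈ 32.01°, λ = atan2(p_y, p_x) ≈ -130.13°.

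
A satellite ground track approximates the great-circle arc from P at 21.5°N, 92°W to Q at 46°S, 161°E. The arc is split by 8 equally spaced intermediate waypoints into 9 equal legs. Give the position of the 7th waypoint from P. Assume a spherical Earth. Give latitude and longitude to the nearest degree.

≈ 39°S, 165°W

Convert each endpoint to a unit vector on the sphere (x = cos φ cos λ, y = cos φ sin λ, z = sin φ).
The central angle between the endpoints is δ = arccos(p₁·p₂) ≈ 2.040 rad (116.9°).
Interpolate at f = 7/9 with slerp weights a = sin((1−f)δ)/sin δ ≈ 0.491, b = sin(fδ)/sin δ ≈ 1.121.
p = a·p₁ + b·p₂ ≈ (-0.752, -0.203, -0.627); φ = arcsin(p_z) ≈ -38.80°, λ = atan2(p_y, p_x) ≈ -164.89°.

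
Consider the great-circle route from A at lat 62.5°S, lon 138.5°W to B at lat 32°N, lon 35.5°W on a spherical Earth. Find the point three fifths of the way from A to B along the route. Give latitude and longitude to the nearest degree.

Convert each endpoint to a unit vector on the sphere (x = cos φ cos λ, y = cos φ sin λ, z = sin φ).
The central angle between the endpoints is δ = arccos(p₁·p₂) ≈ 2.163 rad (123.9°).
Interpolate at f = 3/5 with slerp weights a = sin((1−f)δ)/sin δ ≈ 0.917, b = sin(fδ)/sin δ ≈ 1.161.
p = a·p₁ + b·p₂ ≈ (0.484, -0.852, -0.199); φ = arcsin(p_z) ≈ -11.46°, λ = atan2(p_y, p_x) ≈ -60.41°.

≈ lat 11°S, lon 60°W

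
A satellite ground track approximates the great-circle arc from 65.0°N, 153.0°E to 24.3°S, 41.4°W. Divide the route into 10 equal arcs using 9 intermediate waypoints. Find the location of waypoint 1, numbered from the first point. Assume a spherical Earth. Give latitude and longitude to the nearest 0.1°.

≈ 77.2°N, 174.5°E

Write both endpoints as unit vectors p₁, p₂ with components (cos φ cos λ, cos φ sin λ, sin φ).
The central angle between the endpoints is δ = arccos(p₁·p₂) ≈ 2.413 rad (138.2°).
Interpolate at f = 1/10 with slerp weights a = sin((1−f)δ)/sin δ ≈ 1.239, b = sin(fδ)/sin δ ≈ 0.359.
p = a·p₁ + b·p₂ ≈ (-0.221, 0.021, 0.975); φ = arcsin(p_z) ≈ 77.16°, λ = atan2(p_y, p_x) ≈ 174.48°.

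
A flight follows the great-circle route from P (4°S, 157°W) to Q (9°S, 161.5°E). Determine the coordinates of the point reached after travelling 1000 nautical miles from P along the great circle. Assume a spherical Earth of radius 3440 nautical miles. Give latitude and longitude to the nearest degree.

≈ (6°S, 174°W)

Write both endpoints as unit vectors p₁, p₂ with components (cos φ cos λ, cos φ sin λ, sin φ).
The central angle between the endpoints is δ = arccos(p₁·p₂) ≈ 0.724 rad (41.5°). The total great-circle distance is δ·R ≈ 0.724 × 3440 ≈ 2492 nmi, so the target fraction is f = 1000/2492 ≈ 0.401.
Interpolate at f ≈ 0.401 with slerp weights a = sin((1−f)δ)/sin δ ≈ 0.634, b = sin(fδ)/sin δ ≈ 0.432.
p = a·p₁ + b·p₂ ≈ (-0.987, -0.112, -0.112); φ = arcsin(p_z) ≈ -6.42°, λ = atan2(p_y, p_x) ≈ -173.55°.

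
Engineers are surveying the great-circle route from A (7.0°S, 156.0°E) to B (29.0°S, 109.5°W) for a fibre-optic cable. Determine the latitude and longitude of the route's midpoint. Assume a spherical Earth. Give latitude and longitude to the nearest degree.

≈ (26°S, 161°W)

Write both endpoints as unit vectors p₁, p₂ with components (cos φ cos λ, cos φ sin λ, sin φ).
The central angle between the endpoints is δ = arccos(p₁·p₂) ≈ 1.580 rad (90.5°).
Interpolate at f = 1/2 with slerp weights a = sin((1−f)δ)/sin δ ≈ 0.710, b = sin(fδ)/sin δ ≈ 0.710.
p = a·p₁ + b·p₂ ≈ (-0.851, -0.299, -0.431); φ = arcsin(p_z) ≈ -25.53°, λ = atan2(p_y, p_x) ≈ -160.66°.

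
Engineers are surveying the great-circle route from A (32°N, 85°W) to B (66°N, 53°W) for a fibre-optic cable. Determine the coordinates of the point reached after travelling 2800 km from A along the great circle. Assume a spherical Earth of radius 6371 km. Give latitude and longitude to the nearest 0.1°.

Write both endpoints as unit vectors p₁, p₂ with components (cos φ cos λ, cos φ sin λ, sin φ).
The central angle between the endpoints is δ = arccos(p₁·p₂) ≈ 0.682 rad (39.0°). The total great-circle distance is δ·R ≈ 0.682 × 6371 ≈ 4342 km, so the target fraction is f = 2800/4342 ≈ 0.645.
Interpolate at f ≈ 0.645 with slerp weights a = sin((1−f)δ)/sin δ ≈ 0.380, b = sin(fδ)/sin δ ≈ 0.675.
p = a·p₁ + b·p₂ ≈ (0.193, -0.541, 0.819); φ = arcsin(p_z) ≈ 54.95°, λ = atan2(p_y, p_x) ≈ -70.32°.

≈ (54.9°N, 70.3°W)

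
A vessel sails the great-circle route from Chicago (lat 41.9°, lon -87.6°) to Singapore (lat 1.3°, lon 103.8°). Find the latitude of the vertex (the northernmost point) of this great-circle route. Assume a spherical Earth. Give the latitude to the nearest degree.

≈ 78°

The great circle lies in the plane with unit normal n̂ = (p₁ × p₂)/|p₁ × p₂|.
Here n̂_z ≈ -0.210; the vertex latitude is φ_max = arccos|n̂_z| ≈ 77.9°.
Check via Clairaut: cos φ_max = |cos φ₁| · sin C = cos(41.9°)·sin(16.4°) ≈ 0.210, again giving ≈ 77.9°.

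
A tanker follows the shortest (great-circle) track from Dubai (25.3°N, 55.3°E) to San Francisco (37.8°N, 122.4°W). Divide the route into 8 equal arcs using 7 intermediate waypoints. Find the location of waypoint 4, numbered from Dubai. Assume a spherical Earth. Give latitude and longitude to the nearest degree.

Write both endpoints as unit vectors p₁, p₂ with components (cos φ cos λ, cos φ sin λ, sin φ).
The central angle between the endpoints is δ = arccos(p₁·p₂) ≈ 2.040 rad (116.9°).
Interpolate at f = 4/8 with slerp weights a = sin((1−f)δ)/sin δ ≈ 0.955, b = sin(fδ)/sin δ ≈ 0.955.
p = a·p₁ + b·p₂ ≈ (0.087, 0.073, 0.994); φ = arcsin(p_z) ≈ 83.48°, λ = atan2(p_y, p_x) ≈ 39.83°.

≈ (83°N, 40°E)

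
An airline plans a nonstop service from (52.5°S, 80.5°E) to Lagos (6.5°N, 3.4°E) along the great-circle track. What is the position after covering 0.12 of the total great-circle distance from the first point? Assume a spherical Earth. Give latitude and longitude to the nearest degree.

≈ (49°S, 65°E)

Convert each endpoint to a unit vector on the sphere (x = cos φ cos λ, y = cos φ sin λ, z = sin φ).
The central angle between the endpoints is δ = arccos(p₁·p₂) ≈ 1.526 rad (87.4°).
Interpolate at f = 0.12 with slerp weights a = sin((1−f)δ)/sin δ ≈ 0.975, b = sin(fδ)/sin δ ≈ 0.182.
p = a·p₁ + b·p₂ ≈ (0.279, 0.596, -0.753); φ = arcsin(p_z) ≈ -48.84°, λ = atan2(p_y, p_x) ≈ 64.94°.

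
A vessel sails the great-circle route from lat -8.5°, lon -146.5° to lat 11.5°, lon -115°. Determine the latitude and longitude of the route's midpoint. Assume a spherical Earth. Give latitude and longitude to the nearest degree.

Write both endpoints as unit vectors p₁, p₂ with components (cos φ cos λ, cos φ sin λ, sin φ).
The central angle between the endpoints is δ = arccos(p₁·p₂) ≈ 0.649 rad (37.2°).
Interpolate at f = 1/2 with slerp weights a = sin((1−f)δ)/sin δ ≈ 0.528, b = sin(fδ)/sin δ ≈ 0.528.
p = a·p₁ + b·p₂ ≈ (-0.654, -0.756, 0.027); φ = arcsin(p_z) ≈ 1.56°, λ = atan2(p_y, p_x) ≈ -130.82°.

≈ lat 2°, lon -131°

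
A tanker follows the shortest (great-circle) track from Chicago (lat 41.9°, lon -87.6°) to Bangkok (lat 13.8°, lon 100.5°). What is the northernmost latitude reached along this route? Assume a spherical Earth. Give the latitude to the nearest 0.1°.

The great circle lies in the plane with unit normal n̂ = (p₁ × p₂)/|p₁ × p₂|.
Here n̂_z ≈ -0.123; the vertex latitude is φ_max = arccos|n̂_z| ≈ 83.0°.

≈ 83.0°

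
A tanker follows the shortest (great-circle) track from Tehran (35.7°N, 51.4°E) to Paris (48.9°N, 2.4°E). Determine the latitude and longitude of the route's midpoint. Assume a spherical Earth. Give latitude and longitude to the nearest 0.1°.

The haversine formula gives a central angle δ ≈ 0.660 rad (37.8°) between the endpoints.
Interpolate at f = 1/2 with slerp weights a = sin((1−f)δ)/sin δ ≈ 0.529, b = sin(fδ)/sin δ ≈ 0.529.
p = a·p₁ + b·p₂ ≈ (0.615, 0.350, 0.707); φ = arcsin(p_z) ≈ 44.97°, λ = atan2(p_y, p_x) ≈ 29.65°.

≈ 45.0°N, 29.6°E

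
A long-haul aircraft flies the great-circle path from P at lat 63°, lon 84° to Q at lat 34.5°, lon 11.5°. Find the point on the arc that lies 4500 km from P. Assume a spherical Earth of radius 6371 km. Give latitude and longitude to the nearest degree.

≈ lat 44°, lon 20°

The haversine formula gives a central angle δ ≈ 0.906 rad (51.9°) between the endpoints. The total great-circle distance is δ·R ≈ 0.906 × 6371 ≈ 5770 km, so the target fraction is f = 4500/5770 ≈ 0.780.
Interpolate at f ≈ 0.780 with slerp weights a = sin((1−f)δ)/sin δ ≈ 0.252, b = sin(fδ)/sin δ ≈ 0.825.
p = a·p₁ + b·p₂ ≈ (0.678, 0.249, 0.691); φ = arcsin(p_z) ≈ 43.74°, λ = atan2(p_y, p_x) ≈ 20.17°.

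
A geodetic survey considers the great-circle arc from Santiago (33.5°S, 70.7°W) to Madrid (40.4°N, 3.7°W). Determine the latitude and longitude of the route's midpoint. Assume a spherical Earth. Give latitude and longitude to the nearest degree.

Write both endpoints as unit vectors p₁, p₂ with components (cos φ cos λ, cos φ sin λ, sin φ).
The central angle between the endpoints is δ = arccos(p₁·p₂) ≈ 1.681 rad (96.3°).
Interpolate at f = 1/2 with slerp weights a = sin((1−f)δ)/sin δ ≈ 0.749, b = sin(fδ)/sin δ ≈ 0.749.
p = a·p₁ + b·p₂ ≈ (0.776, -0.627, 0.072); φ = arcsin(p_z) ≈ 4.13°, λ = atan2(p_y, p_x) ≈ -38.92°.

≈ (4°N, 39°W)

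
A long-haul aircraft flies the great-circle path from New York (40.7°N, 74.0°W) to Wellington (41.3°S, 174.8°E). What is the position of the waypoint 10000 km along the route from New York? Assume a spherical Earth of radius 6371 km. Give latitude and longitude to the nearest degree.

≈ 18°S, 147°W

Write both endpoints as unit vectors p₁, p₂ with components (cos φ cos λ, cos φ sin λ, sin φ).
The central angle between the endpoints is δ = arccos(p₁·p₂) ≈ 2.261 rad (129.5°). The total great-circle distance is δ·R ≈ 2.261 × 6371 ≈ 14402 km, so the target fraction is f = 10000/14402 ≈ 0.694.
Interpolate at f ≈ 0.694 with slerp weights a = sin((1−f)δ)/sin δ ≈ 0.826, b = sin(fδ)/sin δ ≈ 1.296.
p = a·p₁ + b·p₂ ≈ (-0.797, -0.514, -0.317); φ = arcsin(p_z) ≈ -18.47°, λ = atan2(p_y, p_x) ≈ -147.20°.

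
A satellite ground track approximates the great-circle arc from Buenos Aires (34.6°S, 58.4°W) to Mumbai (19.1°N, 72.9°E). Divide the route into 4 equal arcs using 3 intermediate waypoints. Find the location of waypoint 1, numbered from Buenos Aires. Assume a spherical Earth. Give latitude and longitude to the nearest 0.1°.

≈ 31.8°S, 18.1°W

Write both endpoints as unit vectors p₁, p₂ with components (cos φ cos λ, cos φ sin λ, sin φ).
The central angle between the endpoints is δ = arccos(p₁·p₂) ≈ 2.345 rad (134.4°).
Interpolate at f = 1/4 with slerp weights a = sin((1−f)δ)/sin δ ≈ 1.374, b = sin(fδ)/sin δ ≈ 0.774.
p = a·p₁ + b·p₂ ≈ (0.808, -0.264, -0.527); φ = arcsin(p_z) ≈ -31.81°, λ = atan2(p_y, p_x) ≈ -18.13°.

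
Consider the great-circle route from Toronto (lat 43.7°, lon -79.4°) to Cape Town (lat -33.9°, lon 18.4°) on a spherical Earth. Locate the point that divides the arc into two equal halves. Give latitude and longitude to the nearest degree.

≈ lat 7°, lon -26°

From cos δ = sin φ₁ sin φ₂ + cos φ₁ cos φ₂ cos Δλ, the central angle is δ ≈ 2.056 rad (117.8°).
Interpolate at f = 1/2 with slerp weights a = sin((1−f)δ)/sin δ ≈ 0.968, b = sin(fδ)/sin δ ≈ 0.968.
p = a·p₁ + b·p₂ ≈ (0.891, -0.434, 0.129); φ = arcsin(p_z) ≈ 7.41°, λ = atan2(p_y, p_x) ≈ -25.98°.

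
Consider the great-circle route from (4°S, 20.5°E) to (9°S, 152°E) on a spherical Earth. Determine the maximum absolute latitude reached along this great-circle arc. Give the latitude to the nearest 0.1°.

The great circle lies in the plane with unit normal n̂ = (p₁ × p₂)/|p₁ × p₂|.
Here n̂_z ≈ +0.962; the vertex latitude is φ_max = arccos|n̂_z| ≈ 15.8°.

≈ 15.8°S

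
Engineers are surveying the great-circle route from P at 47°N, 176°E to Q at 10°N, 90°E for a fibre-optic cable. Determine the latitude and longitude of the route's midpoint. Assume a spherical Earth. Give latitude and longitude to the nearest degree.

Convert each endpoint to a unit vector on the sphere (x = cos φ cos λ, y = cos φ sin λ, z = sin φ).
The central angle between the endpoints is δ = arccos(p₁·p₂) ≈ 1.396 rad (80.0°).
Interpolate at f = 1/2 with slerp weights a = sin((1−f)δ)/sin δ ≈ 0.653, b = sin(fδ)/sin δ ≈ 0.653.
p = a·p₁ + b·p₂ ≈ (-0.444, 0.674, 0.591); φ = arcsin(p_z) ≈ 36.20°, λ = atan2(p_y, p_x) ≈ 123.38°.

≈ 36°N, 123°E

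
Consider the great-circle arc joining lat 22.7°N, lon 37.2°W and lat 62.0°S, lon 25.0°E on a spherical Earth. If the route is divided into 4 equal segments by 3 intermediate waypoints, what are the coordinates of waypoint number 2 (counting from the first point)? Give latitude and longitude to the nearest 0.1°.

Convert each endpoint to a unit vector on the sphere (x = cos φ cos λ, y = cos φ sin λ, z = sin φ).
The central angle between the endpoints is δ = arccos(p₁·p₂) ≈ 1.710 rad (98.0°).
Interpolate at f = 2/4 with slerp weights a = sin((1−f)δ)/sin δ ≈ 0.762, b = sin(fδ)/sin δ ≈ 0.762.
p = a·p₁ + b·p₂ ≈ (0.884, -0.274, -0.379); φ = arcsin(p_z) ≈ -22.25°, λ = atan2(p_y, p_x) ≈ -17.21°.

≈ lat 22.3°S, lon 17.2°W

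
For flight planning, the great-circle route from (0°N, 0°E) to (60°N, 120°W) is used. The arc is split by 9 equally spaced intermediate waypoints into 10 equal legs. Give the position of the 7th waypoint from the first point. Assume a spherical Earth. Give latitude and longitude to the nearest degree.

≈ (59°N, 56°W)

The haversine formula gives a central angle δ ≈ 1.823 rad (104.5°) between the endpoints.
Interpolate at f = 7/10 with slerp weights a = sin((1−f)δ)/sin δ ≈ 0.537, b = sin(fδ)/sin δ ≈ 0.988.
p = a·p₁ + b·p₂ ≈ (0.290, -0.428, 0.856); φ = arcsin(p_z) ≈ 58.87°, λ = atan2(p_y, p_x) ≈ -55.87°.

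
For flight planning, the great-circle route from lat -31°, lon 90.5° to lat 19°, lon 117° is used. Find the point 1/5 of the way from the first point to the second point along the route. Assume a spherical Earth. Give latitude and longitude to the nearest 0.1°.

Write both endpoints as unit vectors p₁, p₂ with components (cos φ cos λ, cos φ sin λ, sin φ).
The central angle between the endpoints is δ = arccos(p₁·p₂) ≈ 0.979 rad (56.1°).
Interpolate at f = 1/5 with slerp weights a = sin((1−f)δ)/sin δ ≈ 0.850, b = sin(fδ)/sin δ ≈ 0.234.
p = a·p₁ + b·p₂ ≈ (-0.107, 0.926, -0.362); φ = arcsin(p_z) ≈ -21.19°, λ = atan2(p_y, p_x) ≈ 96.59°.

≈ lat -21.2°, lon 96.6°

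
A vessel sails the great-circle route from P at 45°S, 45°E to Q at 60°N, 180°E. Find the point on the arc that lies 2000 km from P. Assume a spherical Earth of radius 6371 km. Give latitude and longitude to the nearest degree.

≈ 31°S, 60°E

Write both endpoints as unit vectors p₁, p₂ with components (cos φ cos λ, cos φ sin λ, sin φ).
The central angle between the endpoints is δ = arccos(p₁·p₂) ≈ 2.611 rad (149.6°). The total great-circle distance is δ·R ≈ 2.611 × 6371 ≈ 16633 km, so the target fraction is f = 2000/16633 ≈ 0.120.
Interpolate at f ≈ 0.120 with slerp weights a = sin((1−f)δ)/sin δ ≈ 1.477, b = sin(fδ)/sin δ ≈ 0.610.
p = a·p₁ + b·p₂ ≈ (0.434, 0.739, -0.516); φ = arcsin(p_z) ≈ -31.08°, λ = atan2(p_y, p_x) ≈ 59.58°.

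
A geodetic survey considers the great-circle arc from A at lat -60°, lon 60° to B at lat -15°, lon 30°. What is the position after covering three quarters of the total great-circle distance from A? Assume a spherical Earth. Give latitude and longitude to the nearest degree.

Write both endpoints as unit vectors p₁, p₂ with components (cos φ cos λ, cos φ sin λ, sin φ).
The central angle between the endpoints is δ = arccos(p₁·p₂) ≈ 0.873 rad (50.0°).
Interpolate at f = 3/4 with slerp weights a = sin((1−f)δ)/sin δ ≈ 0.283, b = sin(fδ)/sin δ ≈ 0.795.
p = a·p₁ + b·p₂ ≈ (0.735, 0.506, -0.450); φ = arcsin(p_z) ≈ -26.77°, λ = atan2(p_y, p_x) ≈ 34.54°.

≈ lat -27°, lon 35°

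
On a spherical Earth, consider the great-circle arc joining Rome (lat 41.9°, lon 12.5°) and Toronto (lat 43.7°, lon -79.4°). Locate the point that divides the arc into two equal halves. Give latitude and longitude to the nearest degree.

Write both endpoints as unit vectors p₁, p₂ with components (cos φ cos λ, cos φ sin λ, sin φ).
The central angle between the endpoints is δ = arccos(p₁·p₂) ≈ 1.111 rad (63.7°).
Interpolate at f = 1/2 with slerp weights a = sin((1−f)δ)/sin δ ≈ 0.589, b = sin(fδ)/sin δ ≈ 0.589.
p = a·p₁ + b·p₂ ≈ (0.506, -0.323, 0.800); φ = arcsin(p_z) ≈ 53.10°, λ = atan2(p_y, p_x) ≈ -32.59°.

≈ lat 53°, lon -33°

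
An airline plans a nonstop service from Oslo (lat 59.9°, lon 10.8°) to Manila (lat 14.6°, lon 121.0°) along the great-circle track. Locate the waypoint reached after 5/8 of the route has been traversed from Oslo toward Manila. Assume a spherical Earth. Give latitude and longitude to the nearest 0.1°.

≈ lat 42.3°, lon 100.9°

Convert each endpoint to a unit vector on the sphere (x = cos φ cos λ, y = cos φ sin λ, z = sin φ).
The central angle between the endpoints is δ = arccos(p₁·p₂) ≈ 1.520 rad (87.1°).
Interpolate at f = 5/8 with slerp weights a = sin((1−f)δ)/sin δ ≈ 0.540, b = sin(fδ)/sin δ ≈ 0.815.
p = a·p₁ + b·p₂ ≈ (-0.140, 0.726, 0.673); φ = arcsin(p_z) ≈ 42.29°, λ = atan2(p_y, p_x) ≈ 100.89°.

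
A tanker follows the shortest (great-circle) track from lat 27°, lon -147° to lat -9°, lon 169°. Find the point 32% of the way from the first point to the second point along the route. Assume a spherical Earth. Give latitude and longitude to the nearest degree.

≈ lat 16°, lon -162°

From cos δ = sin φ₁ sin φ₂ + cos φ₁ cos φ₂ cos Δλ, the central angle is δ ≈ 0.974 rad (55.8°).
Interpolate at f = 0.32 with slerp weights a = sin((1−f)δ)/sin δ ≈ 0.743, b = sin(fδ)/sin δ ≈ 0.371.
p = a·p₁ + b·p₂ ≈ (-0.915, -0.291, 0.280); φ = arcsin(p_z) ≈ 16.23°, λ = atan2(p_y, p_x) ≈ -162.36°.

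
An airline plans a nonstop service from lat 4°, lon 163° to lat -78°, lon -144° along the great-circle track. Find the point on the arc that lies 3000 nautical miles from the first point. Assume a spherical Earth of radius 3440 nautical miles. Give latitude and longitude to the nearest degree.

≈ lat -45°, lon 173°

Write both endpoints as unit vectors p₁, p₂ with components (cos φ cos λ, cos φ sin λ, sin φ).
The central angle between the endpoints is δ = arccos(p₁·p₂) ≈ 1.514 rad (86.8°). The total great-circle distance is δ·R ≈ 1.514 × 3440 ≈ 5209 nmi, so the target fraction is f = 3000/5209 ≈ 0.576.
Interpolate at f ≈ 0.576 with slerp weights a = sin((1−f)δ)/sin δ ≈ 0.600, b = sin(fδ)/sin δ ≈ 0.767.
p = a·p₁ + b·p₂ ≈ (-0.701, 0.081, -0.708); φ = arcsin(p_z) ≈ -45.10°, λ = atan2(p_y, p_x) ≈ 173.39°.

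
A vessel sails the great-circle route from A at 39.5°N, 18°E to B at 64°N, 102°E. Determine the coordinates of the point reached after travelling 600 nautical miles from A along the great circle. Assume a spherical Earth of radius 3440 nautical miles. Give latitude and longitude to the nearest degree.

≈ 48°N, 26°E

Write both endpoints as unit vectors p₁, p₂ with components (cos φ cos λ, cos φ sin λ, sin φ).
The central angle between the endpoints is δ = arccos(p₁·p₂) ≈ 0.918 rad (52.6°). The total great-circle distance is δ·R ≈ 0.918 × 3440 ≈ 3159 nmi, so the target fraction is f = 600/3159 ≈ 0.190.
Interpolate at f ≈ 0.190 with slerp weights a = sin((1−f)δ)/sin δ ≈ 0.852, b = sin(fδ)/sin δ ≈ 0.218.
p = a·p₁ + b·p₂ ≈ (0.606, 0.297, 0.738); φ = arcsin(p_z) ≈ 47.59°, λ = atan2(p_y, p_x) ≈ 26.12°.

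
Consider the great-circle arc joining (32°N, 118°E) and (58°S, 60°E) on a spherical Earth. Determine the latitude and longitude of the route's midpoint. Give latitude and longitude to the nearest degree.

The haversine formula gives a central angle δ ≈ 1.784 rad (102.2°) between the endpoints.
Interpolate at f = 1/2 with slerp weights a = sin((1−f)δ)/sin δ ≈ 0.796, b = sin(fδ)/sin δ ≈ 0.796.
p = a·p₁ + b·p₂ ≈ (-0.106, 0.962, -0.253); φ = arcsin(p_z) ≈ -14.67°, λ = atan2(p_y, p_x) ≈ 96.29°.

≈ (15°S, 96°E)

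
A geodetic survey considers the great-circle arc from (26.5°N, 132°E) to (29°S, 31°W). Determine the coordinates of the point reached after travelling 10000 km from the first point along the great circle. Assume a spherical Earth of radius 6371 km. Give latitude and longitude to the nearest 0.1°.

≈ (11.9°S, 48.1°E)

Convert each endpoint to a unit vector on the sphere (x = cos φ cos λ, y = cos φ sin λ, z = sin φ).
The central angle between the endpoints is δ = arccos(p₁·p₂) ≈ 2.876 rad (164.8°). The total great-circle distance is δ·R ≈ 2.876 × 6371 ≈ 18321 km, so the target fraction is f = 10000/18321 ≈ 0.546.
Interpolate at f ≈ 0.546 with slerp weights a = sin((1−f)δ)/sin δ ≈ 3.672, b = sin(fδ)/sin δ ≈ 3.805.
p = a·p₁ + b·p₂ ≈ (0.653, 0.728, -0.206); φ = arcsin(p_z) ≈ -11.89°, λ = atan2(p_y, p_x) ≈ 48.10°.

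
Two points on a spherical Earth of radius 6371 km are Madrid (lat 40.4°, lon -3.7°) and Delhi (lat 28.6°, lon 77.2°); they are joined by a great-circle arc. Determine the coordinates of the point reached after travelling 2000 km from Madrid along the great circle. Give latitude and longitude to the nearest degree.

≈ lat 43°, lon 20°

Convert each endpoint to a unit vector on the sphere (x = cos φ cos λ, y = cos φ sin λ, z = sin φ).
The central angle between the endpoints is δ = arccos(p₁·p₂) ≈ 1.142 rad (65.4°). The total great-circle distance is δ·R ≈ 1.142 × 6371 ≈ 7274 km, so the target fraction is f = 2000/7274 ≈ 0.275.
Interpolate at f ≈ 0.275 with slerp weights a = sin((1−f)δ)/sin δ ≈ 0.810, b = sin(fδ)/sin δ ≈ 0.340.
p = a·p₁ + b·p₂ ≈ (0.682, 0.251, 0.687); φ = arcsin(p_z) ≈ 43.43°, λ = atan2(p_y, p_x) ≈ 20.21°.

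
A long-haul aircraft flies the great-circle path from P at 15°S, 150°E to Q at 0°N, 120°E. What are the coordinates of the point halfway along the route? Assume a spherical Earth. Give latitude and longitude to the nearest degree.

The haversine formula gives a central angle δ ≈ 0.580 rad (33.2°) between the endpoints.
Interpolate at f = 1/2 with slerp weights a = sin((1−f)δ)/sin δ ≈ 0.522, b = sin(fδ)/sin δ ≈ 0.522.
p = a·p₁ + b·p₂ ≈ (-0.697, 0.704, -0.135); φ = arcsin(p_z) ≈ -7.76°, λ = atan2(p_y, p_x) ≈ 134.73°.

≈ 8°S, 135°E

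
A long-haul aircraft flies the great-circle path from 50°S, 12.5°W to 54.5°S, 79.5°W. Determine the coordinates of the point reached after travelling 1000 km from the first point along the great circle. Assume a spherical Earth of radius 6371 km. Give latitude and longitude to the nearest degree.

Write both endpoints as unit vectors p₁, p₂ with components (cos φ cos λ, cos φ sin λ, sin φ).
The central angle between the endpoints is δ = arccos(p₁·p₂) ≈ 0.693 rad (39.7°). The total great-circle distance is δ·R ≈ 0.693 × 6371 ≈ 4413 km, so the target fraction is f = 1000/4413 ≈ 0.227.
Interpolate at f ≈ 0.227 with slerp weights a = sin((1−f)δ)/sin δ ≈ 0.799, b = sin(fδ)/sin δ ≈ 0.245.
p = a·p₁ + b·p₂ ≈ (0.528, -0.251, -0.812); φ = arcsin(p_z) ≈ -54.25°, λ = atan2(p_y, p_x) ≈ -25.44°.

≈ 54°S, 25°W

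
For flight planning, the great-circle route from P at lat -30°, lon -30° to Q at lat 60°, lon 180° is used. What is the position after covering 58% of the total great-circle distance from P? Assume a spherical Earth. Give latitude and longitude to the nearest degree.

Convert each endpoint to a unit vector on the sphere (x = cos φ cos λ, y = cos φ sin λ, z = sin φ).
The central angle between the endpoints is δ = arccos(p₁·p₂) ≈ 2.512 rad (143.9°).
Interpolate at f = 0.58 with slerp weights a = sin((1−f)δ)/sin δ ≈ 1.476, b = sin(fδ)/sin δ ≈ 1.686.
p = a·p₁ + b·p₂ ≈ (0.264, -0.639, 0.722); φ = arcsin(p_z) ≈ 46.23°, λ = atan2(p_y, p_x) ≈ -67.55°.

≈ lat 46°, lon -68°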